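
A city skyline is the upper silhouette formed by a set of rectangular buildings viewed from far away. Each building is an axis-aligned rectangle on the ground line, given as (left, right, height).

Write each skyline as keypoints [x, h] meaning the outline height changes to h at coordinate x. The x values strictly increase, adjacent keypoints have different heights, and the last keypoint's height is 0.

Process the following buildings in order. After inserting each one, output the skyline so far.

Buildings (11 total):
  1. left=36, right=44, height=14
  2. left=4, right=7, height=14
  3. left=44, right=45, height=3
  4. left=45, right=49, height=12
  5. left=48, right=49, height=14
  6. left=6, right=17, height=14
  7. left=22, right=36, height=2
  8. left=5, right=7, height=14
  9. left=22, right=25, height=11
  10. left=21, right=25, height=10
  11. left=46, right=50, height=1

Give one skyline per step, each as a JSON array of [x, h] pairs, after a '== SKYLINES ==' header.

== SKYLINES ==
[[36,14],[44,0]]
[[4,14],[7,0],[36,14],[44,0]]
[[4,14],[7,0],[36,14],[44,3],[45,0]]
[[4,14],[7,0],[36,14],[44,3],[45,12],[49,0]]
[[4,14],[7,0],[36,14],[44,3],[45,12],[48,14],[49,0]]
[[4,14],[17,0],[36,14],[44,3],[45,12],[48,14],[49,0]]
[[4,14],[17,0],[22,2],[36,14],[44,3],[45,12],[48,14],[49,0]]
[[4,14],[17,0],[22,2],[36,14],[44,3],[45,12],[48,14],[49,0]]
[[4,14],[17,0],[22,11],[25,2],[36,14],[44,3],[45,12],[48,14],[49,0]]
[[4,14],[17,0],[21,10],[22,11],[25,2],[36,14],[44,3],[45,12],[48,14],[49,0]]
[[4,14],[17,0],[21,10],[22,11],[25,2],[36,14],[44,3],[45,12],[48,14],[49,1],[50,0]]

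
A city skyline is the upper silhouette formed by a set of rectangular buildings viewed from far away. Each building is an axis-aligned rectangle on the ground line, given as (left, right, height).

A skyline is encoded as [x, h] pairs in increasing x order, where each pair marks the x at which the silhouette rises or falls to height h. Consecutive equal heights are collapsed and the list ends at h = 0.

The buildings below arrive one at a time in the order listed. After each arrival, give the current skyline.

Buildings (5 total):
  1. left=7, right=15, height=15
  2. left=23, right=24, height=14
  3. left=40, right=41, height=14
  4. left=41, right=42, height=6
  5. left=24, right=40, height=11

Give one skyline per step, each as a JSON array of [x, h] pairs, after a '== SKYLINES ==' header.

== SKYLINES ==
[[7,15],[15,0]]
[[7,15],[15,0],[23,14],[24,0]]
[[7,15],[15,0],[23,14],[24,0],[40,14],[41,0]]
[[7,15],[15,0],[23,14],[24,0],[40,14],[41,6],[42,0]]
[[7,15],[15,0],[23,14],[24,11],[40,14],[41,6],[42,0]]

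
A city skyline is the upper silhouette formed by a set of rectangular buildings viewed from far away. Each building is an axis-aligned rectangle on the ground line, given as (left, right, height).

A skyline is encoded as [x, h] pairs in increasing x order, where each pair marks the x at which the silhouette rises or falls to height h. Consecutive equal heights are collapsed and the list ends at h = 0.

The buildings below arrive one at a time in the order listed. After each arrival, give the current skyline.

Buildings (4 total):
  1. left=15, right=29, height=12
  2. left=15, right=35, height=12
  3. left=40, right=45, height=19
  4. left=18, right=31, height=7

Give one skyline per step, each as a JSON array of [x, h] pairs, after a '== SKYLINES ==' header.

== SKYLINES ==
[[15,12],[29,0]]
[[15,12],[35,0]]
[[15,12],[35,0],[40,19],[45,0]]
[[15,12],[35,0],[40,19],[45,0]]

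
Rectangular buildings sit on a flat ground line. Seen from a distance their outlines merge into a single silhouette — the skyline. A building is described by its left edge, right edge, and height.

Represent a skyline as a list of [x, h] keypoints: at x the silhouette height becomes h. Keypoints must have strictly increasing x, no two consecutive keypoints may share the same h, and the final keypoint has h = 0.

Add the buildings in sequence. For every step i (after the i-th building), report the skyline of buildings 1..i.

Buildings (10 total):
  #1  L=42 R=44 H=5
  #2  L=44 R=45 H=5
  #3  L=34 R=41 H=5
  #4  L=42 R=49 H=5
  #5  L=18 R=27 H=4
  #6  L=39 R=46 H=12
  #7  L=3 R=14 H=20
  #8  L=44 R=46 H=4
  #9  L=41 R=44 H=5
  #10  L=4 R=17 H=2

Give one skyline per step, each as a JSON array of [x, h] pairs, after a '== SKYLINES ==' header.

== SKYLINES ==
[[42,5],[44,0]]
[[42,5],[45,0]]
[[34,5],[41,0],[42,5],[45,0]]
[[34,5],[41,0],[42,5],[49,0]]
[[18,4],[27,0],[34,5],[41,0],[42,5],[49,0]]
[[18,4],[27,0],[34,5],[39,12],[46,5],[49,0]]
[[3,20],[14,0],[18,4],[27,0],[34,5],[39,12],[46,5],[49,0]]
[[3,20],[14,0],[18,4],[27,0],[34,5],[39,12],[46,5],[49,0]]
[[3,20],[14,0],[18,4],[27,0],[34,5],[39,12],[46,5],[49,0]]
[[3,20],[14,2],[17,0],[18,4],[27,0],[34,5],[39,12],[46,5],[49,0]]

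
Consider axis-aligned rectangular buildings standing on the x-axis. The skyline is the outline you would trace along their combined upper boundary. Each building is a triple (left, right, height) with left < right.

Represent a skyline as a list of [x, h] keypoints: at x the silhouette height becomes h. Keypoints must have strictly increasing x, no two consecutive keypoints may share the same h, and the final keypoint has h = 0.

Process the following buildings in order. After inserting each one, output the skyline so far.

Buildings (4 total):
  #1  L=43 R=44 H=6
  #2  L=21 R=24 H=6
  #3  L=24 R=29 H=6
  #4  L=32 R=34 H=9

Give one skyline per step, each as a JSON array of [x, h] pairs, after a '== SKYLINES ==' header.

== SKYLINES ==
[[43,6],[44,0]]
[[21,6],[24,0],[43,6],[44,0]]
[[21,6],[29,0],[43,6],[44,0]]
[[21,6],[29,0],[32,9],[34,0],[43,6],[44,0]]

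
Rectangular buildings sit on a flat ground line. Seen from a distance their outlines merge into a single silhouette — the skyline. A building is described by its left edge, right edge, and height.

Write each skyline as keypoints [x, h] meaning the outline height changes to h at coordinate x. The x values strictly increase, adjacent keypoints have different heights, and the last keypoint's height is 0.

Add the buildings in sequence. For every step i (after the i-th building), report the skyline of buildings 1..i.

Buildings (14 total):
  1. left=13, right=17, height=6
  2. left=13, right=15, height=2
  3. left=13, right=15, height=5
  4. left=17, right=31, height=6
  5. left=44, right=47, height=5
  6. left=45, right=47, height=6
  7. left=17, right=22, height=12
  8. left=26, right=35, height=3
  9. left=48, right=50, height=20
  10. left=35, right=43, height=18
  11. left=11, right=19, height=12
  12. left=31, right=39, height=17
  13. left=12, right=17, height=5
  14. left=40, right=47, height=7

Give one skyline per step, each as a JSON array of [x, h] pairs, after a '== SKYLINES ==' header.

== SKYLINES ==
[[13,6],[17,0]]
[[13,6],[17,0]]
[[13,6],[17,0]]
[[13,6],[31,0]]
[[13,6],[31,0],[44,5],[47,0]]
[[13,6],[31,0],[44,5],[45,6],[47,0]]
[[13,6],[17,12],[22,6],[31,0],[44,5],[45,6],[47,0]]
[[13,6],[17,12],[22,6],[31,3],[35,0],[44,5],[45,6],[47,0]]
[[13,6],[17,12],[22,6],[31,3],[35,0],[44,5],[45,6],[47,0],[48,20],[50,0]]
[[13,6],[17,12],[22,6],[31,3],[35,18],[43,0],[44,5],[45,6],[47,0],[48,20],[50,0]]
[[11,12],[22,6],[31,3],[35,18],[43,0],[44,5],[45,6],[47,0],[48,20],[50,0]]
[[11,12],[22,6],[31,17],[35,18],[43,0],[44,5],[45,6],[47,0],[48,20],[50,0]]
[[11,12],[22,6],[31,17],[35,18],[43,0],[44,5],[45,6],[47,0],[48,20],[50,0]]
[[11,12],[22,6],[31,17],[35,18],[43,7],[47,0],[48,20],[50,0]]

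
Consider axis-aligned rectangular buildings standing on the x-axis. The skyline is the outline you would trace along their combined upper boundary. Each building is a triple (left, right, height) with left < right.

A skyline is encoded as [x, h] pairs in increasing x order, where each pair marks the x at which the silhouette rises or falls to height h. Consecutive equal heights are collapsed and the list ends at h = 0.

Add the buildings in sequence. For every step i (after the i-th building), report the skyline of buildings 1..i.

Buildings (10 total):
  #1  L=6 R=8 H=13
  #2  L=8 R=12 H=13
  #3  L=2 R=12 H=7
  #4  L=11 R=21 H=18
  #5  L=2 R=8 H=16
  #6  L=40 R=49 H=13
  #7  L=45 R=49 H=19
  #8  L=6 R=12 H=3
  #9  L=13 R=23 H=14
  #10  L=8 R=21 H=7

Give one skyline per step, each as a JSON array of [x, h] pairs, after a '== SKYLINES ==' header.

== SKYLINES ==
[[6,13],[8,0]]
[[6,13],[12,0]]
[[2,7],[6,13],[12,0]]
[[2,7],[6,13],[11,18],[21,0]]
[[2,16],[8,13],[11,18],[21,0]]
[[2,16],[8,13],[11,18],[21,0],[40,13],[49,0]]
[[2,16],[8,13],[11,18],[21,0],[40,13],[45,19],[49,0]]
[[2,16],[8,13],[11,18],[21,0],[40,13],[45,19],[49,0]]
[[2,16],[8,13],[11,18],[21,14],[23,0],[40,13],[45,19],[49,0]]
[[2,16],[8,13],[11,18],[21,14],[23,0],[40,13],[45,19],[49,0]]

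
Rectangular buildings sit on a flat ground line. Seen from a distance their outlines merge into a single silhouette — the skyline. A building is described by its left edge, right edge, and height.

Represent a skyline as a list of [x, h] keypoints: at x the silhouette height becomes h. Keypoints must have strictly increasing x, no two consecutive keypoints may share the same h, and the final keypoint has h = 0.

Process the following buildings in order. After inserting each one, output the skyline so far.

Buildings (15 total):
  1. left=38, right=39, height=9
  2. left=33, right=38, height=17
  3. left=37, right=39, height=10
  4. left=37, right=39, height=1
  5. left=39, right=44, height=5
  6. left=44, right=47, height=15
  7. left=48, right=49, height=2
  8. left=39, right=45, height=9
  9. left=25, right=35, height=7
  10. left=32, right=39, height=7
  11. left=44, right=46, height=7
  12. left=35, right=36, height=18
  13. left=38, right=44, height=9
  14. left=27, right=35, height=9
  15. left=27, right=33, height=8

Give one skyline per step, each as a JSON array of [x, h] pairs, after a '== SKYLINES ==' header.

== SKYLINES ==
[[38,9],[39,0]]
[[33,17],[38,9],[39,0]]
[[33,17],[38,10],[39,0]]
[[33,17],[38,10],[39,0]]
[[33,17],[38,10],[39,5],[44,0]]
[[33,17],[38,10],[39,5],[44,15],[47,0]]
[[33,17],[38,10],[39,5],[44,15],[47,0],[48,2],[49,0]]
[[33,17],[38,10],[39,9],[44,15],[47,0],[48,2],[49,0]]
[[25,7],[33,17],[38,10],[39,9],[44,15],[47,0],[48,2],[49,0]]
[[25,7],[33,17],[38,10],[39,9],[44,15],[47,0],[48,2],[49,0]]
[[25,7],[33,17],[38,10],[39,9],[44,15],[47,0],[48,2],[49,0]]
[[25,7],[33,17],[35,18],[36,17],[38,10],[39,9],[44,15],[47,0],[48,2],[49,0]]
[[25,7],[33,17],[35,18],[36,17],[38,10],[39,9],[44,15],[47,0],[48,2],[49,0]]
[[25,7],[27,9],[33,17],[35,18],[36,17],[38,10],[39,9],[44,15],[47,0],[48,2],[49,0]]
[[25,7],[27,9],[33,17],[35,18],[36,17],[38,10],[39,9],[44,15],[47,0],[48,2],[49,0]]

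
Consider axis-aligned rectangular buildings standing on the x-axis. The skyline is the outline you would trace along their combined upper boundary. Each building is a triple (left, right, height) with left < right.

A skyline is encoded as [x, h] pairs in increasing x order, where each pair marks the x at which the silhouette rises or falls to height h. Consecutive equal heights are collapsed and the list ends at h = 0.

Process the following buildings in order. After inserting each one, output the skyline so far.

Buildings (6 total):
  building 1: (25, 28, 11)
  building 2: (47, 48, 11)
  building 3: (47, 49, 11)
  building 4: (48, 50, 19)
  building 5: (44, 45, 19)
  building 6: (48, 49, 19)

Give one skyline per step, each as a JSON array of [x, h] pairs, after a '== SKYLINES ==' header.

== SKYLINES ==
[[25,11],[28,0]]
[[25,11],[28,0],[47,11],[48,0]]
[[25,11],[28,0],[47,11],[49,0]]
[[25,11],[28,0],[47,11],[48,19],[50,0]]
[[25,11],[28,0],[44,19],[45,0],[47,11],[48,19],[50,0]]
[[25,11],[28,0],[44,19],[45,0],[47,11],[48,19],[50,0]]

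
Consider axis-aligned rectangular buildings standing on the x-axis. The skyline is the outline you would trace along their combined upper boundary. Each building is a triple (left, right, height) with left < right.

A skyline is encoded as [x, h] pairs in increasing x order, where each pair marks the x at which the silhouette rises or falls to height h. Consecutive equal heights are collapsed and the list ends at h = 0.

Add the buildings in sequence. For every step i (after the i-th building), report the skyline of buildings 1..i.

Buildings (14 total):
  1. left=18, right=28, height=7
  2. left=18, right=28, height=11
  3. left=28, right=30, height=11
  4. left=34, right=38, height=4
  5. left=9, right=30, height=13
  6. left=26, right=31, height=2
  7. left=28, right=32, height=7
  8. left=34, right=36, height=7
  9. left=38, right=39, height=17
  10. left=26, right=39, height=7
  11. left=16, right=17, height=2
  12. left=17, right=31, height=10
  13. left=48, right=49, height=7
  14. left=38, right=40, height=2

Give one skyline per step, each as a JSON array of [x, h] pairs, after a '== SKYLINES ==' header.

== SKYLINES ==
[[18,7],[28,0]]
[[18,11],[28,0]]
[[18,11],[30,0]]
[[18,11],[30,0],[34,4],[38,0]]
[[9,13],[30,0],[34,4],[38,0]]
[[9,13],[30,2],[31,0],[34,4],[38,0]]
[[9,13],[30,7],[32,0],[34,4],[38,0]]
[[9,13],[30,7],[32,0],[34,7],[36,4],[38,0]]
[[9,13],[30,7],[32,0],[34,7],[36,4],[38,17],[39,0]]
[[9,13],[30,7],[38,17],[39,0]]
[[9,13],[30,7],[38,17],[39,0]]
[[9,13],[30,10],[31,7],[38,17],[39,0]]
[[9,13],[30,10],[31,7],[38,17],[39,0],[48,7],[49,0]]
[[9,13],[30,10],[31,7],[38,17],[39,2],[40,0],[48,7],[49,0]]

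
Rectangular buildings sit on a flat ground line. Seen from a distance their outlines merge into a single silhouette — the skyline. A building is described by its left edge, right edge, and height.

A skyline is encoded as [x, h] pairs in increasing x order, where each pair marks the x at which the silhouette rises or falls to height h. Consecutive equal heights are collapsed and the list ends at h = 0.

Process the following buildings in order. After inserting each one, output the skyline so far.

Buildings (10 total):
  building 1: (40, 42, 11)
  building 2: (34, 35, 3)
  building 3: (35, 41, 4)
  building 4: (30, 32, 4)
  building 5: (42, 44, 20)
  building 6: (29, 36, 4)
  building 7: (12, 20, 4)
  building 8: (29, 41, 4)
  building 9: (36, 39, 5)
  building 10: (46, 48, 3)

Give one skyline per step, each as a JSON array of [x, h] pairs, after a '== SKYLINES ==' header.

== SKYLINES ==
[[40,11],[42,0]]
[[34,3],[35,0],[40,11],[42,0]]
[[34,3],[35,4],[40,11],[42,0]]
[[30,4],[32,0],[34,3],[35,4],[40,11],[42,0]]
[[30,4],[32,0],[34,3],[35,4],[40,11],[42,20],[44,0]]
[[29,4],[40,11],[42,20],[44,0]]
[[12,4],[20,0],[29,4],[40,11],[42,20],[44,0]]
[[12,4],[20,0],[29,4],[40,11],[42,20],[44,0]]
[[12,4],[20,0],[29,4],[36,5],[39,4],[40,11],[42,20],[44,0]]
[[12,4],[20,0],[29,4],[36,5],[39,4],[40,11],[42,20],[44,0],[46,3],[48,0]]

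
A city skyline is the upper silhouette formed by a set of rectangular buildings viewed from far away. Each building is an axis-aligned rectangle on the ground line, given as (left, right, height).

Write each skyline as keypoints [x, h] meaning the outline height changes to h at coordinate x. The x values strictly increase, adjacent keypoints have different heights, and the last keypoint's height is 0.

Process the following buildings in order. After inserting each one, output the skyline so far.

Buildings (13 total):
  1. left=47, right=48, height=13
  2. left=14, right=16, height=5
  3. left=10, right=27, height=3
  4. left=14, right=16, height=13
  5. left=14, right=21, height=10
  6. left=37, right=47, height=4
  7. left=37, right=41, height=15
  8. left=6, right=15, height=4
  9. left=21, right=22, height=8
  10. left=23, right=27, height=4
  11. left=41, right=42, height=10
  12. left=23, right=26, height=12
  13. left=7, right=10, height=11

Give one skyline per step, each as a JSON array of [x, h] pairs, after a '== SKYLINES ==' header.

== SKYLINES ==
[[47,13],[48,0]]
[[14,5],[16,0],[47,13],[48,0]]
[[10,3],[14,5],[16,3],[27,0],[47,13],[48,0]]
[[10,3],[14,13],[16,3],[27,0],[47,13],[48,0]]
[[10,3],[14,13],[16,10],[21,3],[27,0],[47,13],[48,0]]
[[10,3],[14,13],[16,10],[21,3],[27,0],[37,4],[47,13],[48,0]]
[[10,3],[14,13],[16,10],[21,3],[27,0],[37,15],[41,4],[47,13],[48,0]]
[[6,4],[14,13],[16,10],[21,3],[27,0],[37,15],[41,4],[47,13],[48,0]]
[[6,4],[14,13],[16,10],[21,8],[22,3],[27,0],[37,15],[41,4],[47,13],[48,0]]
[[6,4],[14,13],[16,10],[21,8],[22,3],[23,4],[27,0],[37,15],[41,4],[47,13],[48,0]]
[[6,4],[14,13],[16,10],[21,8],[22,3],[23,4],[27,0],[37,15],[41,10],[42,4],[47,13],[48,0]]
[[6,4],[14,13],[16,10],[21,8],[22,3],[23,12],[26,4],[27,0],[37,15],[41,10],[42,4],[47,13],[48,0]]
[[6,4],[7,11],[10,4],[14,13],[16,10],[21,8],[22,3],[23,12],[26,4],[27,0],[37,15],[41,10],[42,4],[47,13],[48,0]]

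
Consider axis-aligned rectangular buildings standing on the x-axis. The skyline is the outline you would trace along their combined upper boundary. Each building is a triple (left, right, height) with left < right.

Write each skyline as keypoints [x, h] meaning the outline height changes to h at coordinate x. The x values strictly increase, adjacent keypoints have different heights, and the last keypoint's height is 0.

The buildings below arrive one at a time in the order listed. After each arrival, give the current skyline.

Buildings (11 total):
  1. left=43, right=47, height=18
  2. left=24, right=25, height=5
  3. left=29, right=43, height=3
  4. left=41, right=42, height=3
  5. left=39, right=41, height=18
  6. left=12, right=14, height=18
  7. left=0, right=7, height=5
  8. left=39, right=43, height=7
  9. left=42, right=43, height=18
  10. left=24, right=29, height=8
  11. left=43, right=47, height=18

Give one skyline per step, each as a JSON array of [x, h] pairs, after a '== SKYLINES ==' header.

== SKYLINES ==
[[43,18],[47,0]]
[[24,5],[25,0],[43,18],[47,0]]
[[24,5],[25,0],[29,3],[43,18],[47,0]]
[[24,5],[25,0],[29,3],[43,18],[47,0]]
[[24,5],[25,0],[29,3],[39,18],[41,3],[43,18],[47,0]]
[[12,18],[14,0],[24,5],[25,0],[29,3],[39,18],[41,3],[43,18],[47,0]]
[[0,5],[7,0],[12,18],[14,0],[24,5],[25,0],[29,3],[39,18],[41,3],[43,18],[47,0]]
[[0,5],[7,0],[12,18],[14,0],[24,5],[25,0],[29,3],[39,18],[41,7],[43,18],[47,0]]
[[0,5],[7,0],[12,18],[14,0],[24,5],[25,0],[29,3],[39,18],[41,7],[42,18],[47,0]]
[[0,5],[7,0],[12,18],[14,0],[24,8],[29,3],[39,18],[41,7],[42,18],[47,0]]
[[0,5],[7,0],[12,18],[14,0],[24,8],[29,3],[39,18],[41,7],[42,18],[47,0]]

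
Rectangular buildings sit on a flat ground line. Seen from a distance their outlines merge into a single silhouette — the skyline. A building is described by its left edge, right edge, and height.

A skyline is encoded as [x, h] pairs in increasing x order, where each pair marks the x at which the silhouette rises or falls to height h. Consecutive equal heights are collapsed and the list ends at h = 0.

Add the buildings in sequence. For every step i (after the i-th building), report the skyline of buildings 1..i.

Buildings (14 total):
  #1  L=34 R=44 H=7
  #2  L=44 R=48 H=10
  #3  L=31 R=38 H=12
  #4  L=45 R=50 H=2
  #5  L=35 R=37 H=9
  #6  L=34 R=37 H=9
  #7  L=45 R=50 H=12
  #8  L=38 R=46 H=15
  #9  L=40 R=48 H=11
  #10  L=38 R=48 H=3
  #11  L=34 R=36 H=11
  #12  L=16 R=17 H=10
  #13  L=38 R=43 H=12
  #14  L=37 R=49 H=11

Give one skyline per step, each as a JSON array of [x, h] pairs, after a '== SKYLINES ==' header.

== SKYLINES ==
[[34,7],[44,0]]
[[34,7],[44,10],[48,0]]
[[31,12],[38,7],[44,10],[48,0]]
[[31,12],[38,7],[44,10],[48,2],[50,0]]
[[31,12],[38,7],[44,10],[48,2],[50,0]]
[[31,12],[38,7],[44,10],[48,2],[50,0]]
[[31,12],[38,7],[44,10],[45,12],[50,0]]
[[31,12],[38,15],[46,12],[50,0]]
[[31,12],[38,15],[46,12],[50,0]]
[[31,12],[38,15],[46,12],[50,0]]
[[31,12],[38,15],[46,12],[50,0]]
[[16,10],[17,0],[31,12],[38,15],[46,12],[50,0]]
[[16,10],[17,0],[31,12],[38,15],[46,12],[50,0]]
[[16,10],[17,0],[31,12],[38,15],[46,12],[50,0]]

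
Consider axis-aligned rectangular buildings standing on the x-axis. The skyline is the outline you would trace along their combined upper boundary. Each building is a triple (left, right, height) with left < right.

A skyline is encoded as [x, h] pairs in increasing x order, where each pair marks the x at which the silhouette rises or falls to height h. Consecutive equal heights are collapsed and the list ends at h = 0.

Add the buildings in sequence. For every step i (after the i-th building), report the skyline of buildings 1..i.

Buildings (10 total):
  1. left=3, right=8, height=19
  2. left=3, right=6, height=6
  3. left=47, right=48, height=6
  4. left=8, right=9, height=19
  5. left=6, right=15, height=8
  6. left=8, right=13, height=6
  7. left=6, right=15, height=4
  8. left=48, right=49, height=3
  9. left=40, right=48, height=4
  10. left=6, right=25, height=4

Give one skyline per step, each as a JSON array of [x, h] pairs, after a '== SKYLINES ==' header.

== SKYLINES ==
[[3,19],[8,0]]
[[3,19],[8,0]]
[[3,19],[8,0],[47,6],[48,0]]
[[3,19],[9,0],[47,6],[48,0]]
[[3,19],[9,8],[15,0],[47,6],[48,0]]
[[3,19],[9,8],[15,0],[47,6],[48,0]]
[[3,19],[9,8],[15,0],[47,6],[48,0]]
[[3,19],[9,8],[15,0],[47,6],[48,3],[49,0]]
[[3,19],[9,8],[15,0],[40,4],[47,6],[48,3],[49,0]]
[[3,19],[9,8],[15,4],[25,0],[40,4],[47,6],[48,3],[49,0]]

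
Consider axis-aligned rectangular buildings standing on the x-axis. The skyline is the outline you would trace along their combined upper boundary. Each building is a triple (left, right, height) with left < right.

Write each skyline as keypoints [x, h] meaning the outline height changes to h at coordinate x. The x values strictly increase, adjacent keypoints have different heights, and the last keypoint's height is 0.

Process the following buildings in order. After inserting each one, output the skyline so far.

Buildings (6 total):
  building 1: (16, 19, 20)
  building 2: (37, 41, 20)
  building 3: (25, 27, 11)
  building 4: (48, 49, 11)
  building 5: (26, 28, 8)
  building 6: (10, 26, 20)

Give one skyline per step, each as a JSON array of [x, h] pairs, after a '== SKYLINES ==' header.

== SKYLINES ==
[[16,20],[19,0]]
[[16,20],[19,0],[37,20],[41,0]]
[[16,20],[19,0],[25,11],[27,0],[37,20],[41,0]]
[[16,20],[19,0],[25,11],[27,0],[37,20],[41,0],[48,11],[49,0]]
[[16,20],[19,0],[25,11],[27,8],[28,0],[37,20],[41,0],[48,11],[49,0]]
[[10,20],[26,11],[27,8],[28,0],[37,20],[41,0],[48,11],[49,0]]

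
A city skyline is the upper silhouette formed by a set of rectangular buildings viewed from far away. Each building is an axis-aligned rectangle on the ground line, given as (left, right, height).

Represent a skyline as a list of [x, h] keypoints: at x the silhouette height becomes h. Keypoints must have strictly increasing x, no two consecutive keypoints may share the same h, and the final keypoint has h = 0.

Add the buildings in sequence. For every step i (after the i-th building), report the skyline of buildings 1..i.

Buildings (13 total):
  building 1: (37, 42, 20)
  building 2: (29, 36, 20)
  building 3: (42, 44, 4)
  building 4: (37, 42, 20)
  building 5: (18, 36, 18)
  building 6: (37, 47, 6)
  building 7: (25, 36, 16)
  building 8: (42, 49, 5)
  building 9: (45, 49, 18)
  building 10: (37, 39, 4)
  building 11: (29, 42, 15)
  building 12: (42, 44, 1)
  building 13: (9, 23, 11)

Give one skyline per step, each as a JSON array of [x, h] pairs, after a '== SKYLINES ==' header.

== SKYLINES ==
[[37,20],[42,0]]
[[29,20],[36,0],[37,20],[42,0]]
[[29,20],[36,0],[37,20],[42,4],[44,0]]
[[29,20],[36,0],[37,20],[42,4],[44,0]]
[[18,18],[29,20],[36,0],[37,20],[42,4],[44,0]]
[[18,18],[29,20],[36,0],[37,20],[42,6],[47,0]]
[[18,18],[29,20],[36,0],[37,20],[42,6],[47,0]]
[[18,18],[29,20],[36,0],[37,20],[42,6],[47,5],[49,0]]
[[18,18],[29,20],[36,0],[37,20],[42,6],[45,18],[49,0]]
[[18,18],[29,20],[36,0],[37,20],[42,6],[45,18],[49,0]]
[[18,18],[29,20],[36,15],[37,20],[42,6],[45,18],[49,0]]
[[18,18],[29,20],[36,15],[37,20],[42,6],[45,18],[49,0]]
[[9,11],[18,18],[29,20],[36,15],[37,20],[42,6],[45,18],[49,0]]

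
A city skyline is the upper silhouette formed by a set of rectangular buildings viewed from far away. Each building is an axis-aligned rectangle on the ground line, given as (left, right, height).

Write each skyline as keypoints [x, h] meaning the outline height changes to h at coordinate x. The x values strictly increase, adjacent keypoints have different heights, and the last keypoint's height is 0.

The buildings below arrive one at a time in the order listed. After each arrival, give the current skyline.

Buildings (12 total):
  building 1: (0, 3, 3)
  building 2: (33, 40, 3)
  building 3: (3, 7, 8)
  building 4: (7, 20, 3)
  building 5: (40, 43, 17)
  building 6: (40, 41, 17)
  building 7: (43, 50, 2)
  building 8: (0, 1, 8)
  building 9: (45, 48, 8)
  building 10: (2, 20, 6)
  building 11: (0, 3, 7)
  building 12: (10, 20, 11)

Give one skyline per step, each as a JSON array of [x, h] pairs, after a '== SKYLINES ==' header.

== SKYLINES ==
[[0,3],[3,0]]
[[0,3],[3,0],[33,3],[40,0]]
[[0,3],[3,8],[7,0],[33,3],[40,0]]
[[0,3],[3,8],[7,3],[20,0],[33,3],[40,0]]
[[0,3],[3,8],[7,3],[20,0],[33,3],[40,17],[43,0]]
[[0,3],[3,8],[7,3],[20,0],[33,3],[40,17],[43,0]]
[[0,3],[3,8],[7,3],[20,0],[33,3],[40,17],[43,2],[50,0]]
[[0,8],[1,3],[3,8],[7,3],[20,0],[33,3],[40,17],[43,2],[50,0]]
[[0,8],[1,3],[3,8],[7,3],[20,0],[33,3],[40,17],[43,2],[45,8],[48,2],[50,0]]
[[0,8],[1,3],[2,6],[3,8],[7,6],[20,0],[33,3],[40,17],[43,2],[45,8],[48,2],[50,0]]
[[0,8],[1,7],[3,8],[7,6],[20,0],[33,3],[40,17],[43,2],[45,8],[48,2],[50,0]]
[[0,8],[1,7],[3,8],[7,6],[10,11],[20,0],[33,3],[40,17],[43,2],[45,8],[48,2],[50,0]]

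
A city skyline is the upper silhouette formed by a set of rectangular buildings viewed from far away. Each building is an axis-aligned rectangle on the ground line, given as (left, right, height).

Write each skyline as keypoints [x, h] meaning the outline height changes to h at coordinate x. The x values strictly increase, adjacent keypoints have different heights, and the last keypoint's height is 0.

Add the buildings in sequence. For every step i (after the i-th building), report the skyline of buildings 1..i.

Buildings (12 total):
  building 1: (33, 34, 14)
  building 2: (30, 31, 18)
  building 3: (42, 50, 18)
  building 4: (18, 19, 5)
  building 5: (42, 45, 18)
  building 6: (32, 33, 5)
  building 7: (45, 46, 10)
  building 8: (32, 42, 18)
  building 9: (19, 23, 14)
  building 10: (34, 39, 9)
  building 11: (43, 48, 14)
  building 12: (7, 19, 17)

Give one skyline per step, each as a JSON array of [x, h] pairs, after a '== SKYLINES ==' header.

== SKYLINES ==
[[33,14],[34,0]]
[[30,18],[31,0],[33,14],[34,0]]
[[30,18],[31,0],[33,14],[34,0],[42,18],[50,0]]
[[18,5],[19,0],[30,18],[31,0],[33,14],[34,0],[42,18],[50,0]]
[[18,5],[19,0],[30,18],[31,0],[33,14],[34,0],[42,18],[50,0]]
[[18,5],[19,0],[30,18],[31,0],[32,5],[33,14],[34,0],[42,18],[50,0]]
[[18,5],[19,0],[30,18],[31,0],[32,5],[33,14],[34,0],[42,18],[50,0]]
[[18,5],[19,0],[30,18],[31,0],[32,18],[50,0]]
[[18,5],[19,14],[23,0],[30,18],[31,0],[32,18],[50,0]]
[[18,5],[19,14],[23,0],[30,18],[31,0],[32,18],[50,0]]
[[18,5],[19,14],[23,0],[30,18],[31,0],[32,18],[50,0]]
[[7,17],[19,14],[23,0],[30,18],[31,0],[32,18],[50,0]]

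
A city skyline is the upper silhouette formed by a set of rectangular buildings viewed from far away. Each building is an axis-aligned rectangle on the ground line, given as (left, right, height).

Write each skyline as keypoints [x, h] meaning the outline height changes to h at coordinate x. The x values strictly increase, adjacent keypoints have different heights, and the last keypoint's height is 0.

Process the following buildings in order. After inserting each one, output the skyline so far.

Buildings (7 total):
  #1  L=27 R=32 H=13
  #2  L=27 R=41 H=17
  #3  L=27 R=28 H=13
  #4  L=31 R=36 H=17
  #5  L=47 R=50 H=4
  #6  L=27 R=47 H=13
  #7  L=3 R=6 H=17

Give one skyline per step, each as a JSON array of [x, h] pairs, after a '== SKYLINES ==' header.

== SKYLINES ==
[[27,13],[32,0]]
[[27,17],[41,0]]
[[27,17],[41,0]]
[[27,17],[41,0]]
[[27,17],[41,0],[47,4],[50,0]]
[[27,17],[41,13],[47,4],[50,0]]
[[3,17],[6,0],[27,17],[41,13],[47,4],[50,0]]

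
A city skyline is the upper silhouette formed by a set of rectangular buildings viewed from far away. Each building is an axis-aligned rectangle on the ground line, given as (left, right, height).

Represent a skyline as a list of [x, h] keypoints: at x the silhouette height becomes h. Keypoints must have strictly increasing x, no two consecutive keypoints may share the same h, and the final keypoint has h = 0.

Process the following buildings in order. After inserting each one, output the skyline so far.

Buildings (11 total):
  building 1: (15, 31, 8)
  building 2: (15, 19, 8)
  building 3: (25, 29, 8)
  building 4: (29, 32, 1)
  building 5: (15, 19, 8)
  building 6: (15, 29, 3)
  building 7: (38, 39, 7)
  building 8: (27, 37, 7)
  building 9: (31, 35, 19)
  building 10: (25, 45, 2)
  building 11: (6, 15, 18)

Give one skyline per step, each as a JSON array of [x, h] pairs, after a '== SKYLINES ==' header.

== SKYLINES ==
[[15,8],[31,0]]
[[15,8],[31,0]]
[[15,8],[31,0]]
[[15,8],[31,1],[32,0]]
[[15,8],[31,1],[32,0]]
[[15,8],[31,1],[32,0]]
[[15,8],[31,1],[32,0],[38,7],[39,0]]
[[15,8],[31,7],[37,0],[38,7],[39,0]]
[[15,8],[31,19],[35,7],[37,0],[38,7],[39,0]]
[[15,8],[31,19],[35,7],[37,2],[38,7],[39,2],[45,0]]
[[6,18],[15,8],[31,19],[35,7],[37,2],[38,7],[39,2],[45,0]]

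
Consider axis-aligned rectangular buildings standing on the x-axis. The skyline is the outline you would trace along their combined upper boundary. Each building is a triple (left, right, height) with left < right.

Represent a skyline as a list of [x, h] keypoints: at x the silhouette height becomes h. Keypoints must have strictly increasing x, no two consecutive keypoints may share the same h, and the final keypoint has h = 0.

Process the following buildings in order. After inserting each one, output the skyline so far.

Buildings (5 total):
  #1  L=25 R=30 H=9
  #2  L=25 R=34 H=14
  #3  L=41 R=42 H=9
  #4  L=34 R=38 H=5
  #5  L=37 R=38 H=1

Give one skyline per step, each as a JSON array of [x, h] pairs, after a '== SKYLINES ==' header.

== SKYLINES ==
[[25,9],[30,0]]
[[25,14],[34,0]]
[[25,14],[34,0],[41,9],[42,0]]
[[25,14],[34,5],[38,0],[41,9],[42,0]]
[[25,14],[34,5],[38,0],[41,9],[42,0]]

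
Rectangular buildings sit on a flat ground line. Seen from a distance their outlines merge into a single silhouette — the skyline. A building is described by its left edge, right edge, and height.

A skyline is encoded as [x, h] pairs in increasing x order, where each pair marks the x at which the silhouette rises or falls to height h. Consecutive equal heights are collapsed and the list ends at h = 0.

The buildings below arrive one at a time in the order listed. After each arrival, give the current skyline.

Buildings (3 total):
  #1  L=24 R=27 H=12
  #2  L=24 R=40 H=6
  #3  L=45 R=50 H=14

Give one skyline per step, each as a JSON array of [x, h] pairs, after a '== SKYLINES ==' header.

== SKYLINES ==
[[24,12],[27,0]]
[[24,12],[27,6],[40,0]]
[[24,12],[27,6],[40,0],[45,14],[50,0]]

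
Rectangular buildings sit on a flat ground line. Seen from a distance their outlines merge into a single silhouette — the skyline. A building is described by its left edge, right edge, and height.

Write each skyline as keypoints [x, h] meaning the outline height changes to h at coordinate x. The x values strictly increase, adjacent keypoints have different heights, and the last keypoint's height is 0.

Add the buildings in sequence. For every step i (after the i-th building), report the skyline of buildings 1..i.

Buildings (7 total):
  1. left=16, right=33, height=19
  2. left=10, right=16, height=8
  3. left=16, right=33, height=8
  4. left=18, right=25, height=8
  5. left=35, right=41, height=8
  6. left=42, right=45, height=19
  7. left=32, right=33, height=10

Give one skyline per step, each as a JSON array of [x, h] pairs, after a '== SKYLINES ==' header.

== SKYLINES ==
[[16,19],[33,0]]
[[10,8],[16,19],[33,0]]
[[10,8],[16,19],[33,0]]
[[10,8],[16,19],[33,0]]
[[10,8],[16,19],[33,0],[35,8],[41,0]]
[[10,8],[16,19],[33,0],[35,8],[41,0],[42,19],[45,0]]
[[10,8],[16,19],[33,0],[35,8],[41,0],[42,19],[45,0]]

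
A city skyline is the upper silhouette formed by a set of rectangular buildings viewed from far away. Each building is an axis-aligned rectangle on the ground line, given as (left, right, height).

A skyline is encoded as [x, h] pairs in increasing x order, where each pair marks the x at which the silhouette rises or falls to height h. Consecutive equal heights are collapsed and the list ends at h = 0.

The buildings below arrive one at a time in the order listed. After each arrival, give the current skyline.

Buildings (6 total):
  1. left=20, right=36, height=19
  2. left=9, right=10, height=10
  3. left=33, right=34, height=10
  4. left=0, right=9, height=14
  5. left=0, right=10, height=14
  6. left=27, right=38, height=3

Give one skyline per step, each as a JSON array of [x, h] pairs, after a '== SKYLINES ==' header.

== SKYLINES ==
[[20,19],[36,0]]
[[9,10],[10,0],[20,19],[36,0]]
[[9,10],[10,0],[20,19],[36,0]]
[[0,14],[9,10],[10,0],[20,19],[36,0]]
[[0,14],[10,0],[20,19],[36,0]]
[[0,14],[10,0],[20,19],[36,3],[38,0]]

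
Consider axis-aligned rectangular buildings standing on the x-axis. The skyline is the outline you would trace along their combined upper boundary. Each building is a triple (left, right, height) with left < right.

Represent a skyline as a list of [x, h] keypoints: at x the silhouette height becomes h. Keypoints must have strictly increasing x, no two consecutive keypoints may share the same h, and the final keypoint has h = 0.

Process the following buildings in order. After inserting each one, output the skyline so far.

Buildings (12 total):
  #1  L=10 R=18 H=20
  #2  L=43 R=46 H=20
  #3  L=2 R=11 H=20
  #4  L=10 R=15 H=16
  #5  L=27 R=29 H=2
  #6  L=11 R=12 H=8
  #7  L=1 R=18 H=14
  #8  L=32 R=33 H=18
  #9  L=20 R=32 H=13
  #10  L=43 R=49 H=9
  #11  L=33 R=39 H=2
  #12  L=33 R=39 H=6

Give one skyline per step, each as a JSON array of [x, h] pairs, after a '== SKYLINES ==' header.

== SKYLINES ==
[[10,20],[18,0]]
[[10,20],[18,0],[43,20],[46,0]]
[[2,20],[18,0],[43,20],[46,0]]
[[2,20],[18,0],[43,20],[46,0]]
[[2,20],[18,0],[27,2],[29,0],[43,20],[46,0]]
[[2,20],[18,0],[27,2],[29,0],[43,20],[46,0]]
[[1,14],[2,20],[18,0],[27,2],[29,0],[43,20],[46,0]]
[[1,14],[2,20],[18,0],[27,2],[29,0],[32,18],[33,0],[43,20],[46,0]]
[[1,14],[2,20],[18,0],[20,13],[32,18],[33,0],[43,20],[46,0]]
[[1,14],[2,20],[18,0],[20,13],[32,18],[33,0],[43,20],[46,9],[49,0]]
[[1,14],[2,20],[18,0],[20,13],[32,18],[33,2],[39,0],[43,20],[46,9],[49,0]]
[[1,14],[2,20],[18,0],[20,13],[32,18],[33,6],[39,0],[43,20],[46,9],[49,0]]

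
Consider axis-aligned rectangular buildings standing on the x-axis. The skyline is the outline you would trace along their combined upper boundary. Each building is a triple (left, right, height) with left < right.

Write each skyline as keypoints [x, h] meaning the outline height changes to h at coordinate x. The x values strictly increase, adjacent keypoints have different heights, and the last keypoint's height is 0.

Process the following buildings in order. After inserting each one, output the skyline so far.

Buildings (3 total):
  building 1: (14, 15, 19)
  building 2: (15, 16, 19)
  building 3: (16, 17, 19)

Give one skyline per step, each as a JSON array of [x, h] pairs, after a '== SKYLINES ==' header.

== SKYLINES ==
[[14,19],[15,0]]
[[14,19],[16,0]]
[[14,19],[17,0]]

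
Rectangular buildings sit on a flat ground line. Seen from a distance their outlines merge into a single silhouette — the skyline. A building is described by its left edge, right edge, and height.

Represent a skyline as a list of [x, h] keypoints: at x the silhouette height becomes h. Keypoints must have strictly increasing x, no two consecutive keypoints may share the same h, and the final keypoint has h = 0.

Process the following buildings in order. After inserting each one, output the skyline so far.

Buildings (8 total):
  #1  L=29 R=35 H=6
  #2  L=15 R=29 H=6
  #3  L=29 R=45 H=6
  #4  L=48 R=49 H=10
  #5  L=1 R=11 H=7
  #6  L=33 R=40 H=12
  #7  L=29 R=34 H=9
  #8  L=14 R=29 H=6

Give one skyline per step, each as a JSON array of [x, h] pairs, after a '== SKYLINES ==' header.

== SKYLINES ==
[[29,6],[35,0]]
[[15,6],[35,0]]
[[15,6],[45,0]]
[[15,6],[45,0],[48,10],[49,0]]
[[1,7],[11,0],[15,6],[45,0],[48,10],[49,0]]
[[1,7],[11,0],[15,6],[33,12],[40,6],[45,0],[48,10],[49,0]]
[[1,7],[11,0],[15,6],[29,9],[33,12],[40,6],[45,0],[48,10],[49,0]]
[[1,7],[11,0],[14,6],[29,9],[33,12],[40,6],[45,0],[48,10],[49,0]]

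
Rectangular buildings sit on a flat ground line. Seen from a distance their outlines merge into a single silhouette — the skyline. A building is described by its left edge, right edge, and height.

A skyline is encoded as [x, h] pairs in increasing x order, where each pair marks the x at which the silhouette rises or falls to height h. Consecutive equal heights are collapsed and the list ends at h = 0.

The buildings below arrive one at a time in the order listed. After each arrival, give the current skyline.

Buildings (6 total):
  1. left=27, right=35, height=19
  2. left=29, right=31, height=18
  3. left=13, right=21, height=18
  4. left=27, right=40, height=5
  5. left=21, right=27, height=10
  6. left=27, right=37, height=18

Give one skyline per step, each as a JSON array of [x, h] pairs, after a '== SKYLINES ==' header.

== SKYLINES ==
[[27,19],[35,0]]
[[27,19],[35,0]]
[[13,18],[21,0],[27,19],[35,0]]
[[13,18],[21,0],[27,19],[35,5],[40,0]]
[[13,18],[21,10],[27,19],[35,5],[40,0]]
[[13,18],[21,10],[27,19],[35,18],[37,5],[40,0]]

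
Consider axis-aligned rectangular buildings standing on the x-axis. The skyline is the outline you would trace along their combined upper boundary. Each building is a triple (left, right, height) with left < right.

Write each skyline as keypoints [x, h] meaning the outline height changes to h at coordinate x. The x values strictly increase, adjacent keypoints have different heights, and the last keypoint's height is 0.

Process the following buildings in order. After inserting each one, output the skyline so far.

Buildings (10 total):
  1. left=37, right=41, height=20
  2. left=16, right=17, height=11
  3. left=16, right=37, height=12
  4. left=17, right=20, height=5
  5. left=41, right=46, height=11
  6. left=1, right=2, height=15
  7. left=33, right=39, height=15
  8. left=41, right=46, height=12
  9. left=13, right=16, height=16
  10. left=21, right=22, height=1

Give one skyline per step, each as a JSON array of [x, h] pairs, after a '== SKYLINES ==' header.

== SKYLINES ==
[[37,20],[41,0]]
[[16,11],[17,0],[37,20],[41,0]]
[[16,12],[37,20],[41,0]]
[[16,12],[37,20],[41,0]]
[[16,12],[37,20],[41,11],[46,0]]
[[1,15],[2,0],[16,12],[37,20],[41,11],[46,0]]
[[1,15],[2,0],[16,12],[33,15],[37,20],[41,11],[46,0]]
[[1,15],[2,0],[16,12],[33,15],[37,20],[41,12],[46,0]]
[[1,15],[2,0],[13,16],[16,12],[33,15],[37,20],[41,12],[46,0]]
[[1,15],[2,0],[13,16],[16,12],[33,15],[37,20],[41,12],[46,0]]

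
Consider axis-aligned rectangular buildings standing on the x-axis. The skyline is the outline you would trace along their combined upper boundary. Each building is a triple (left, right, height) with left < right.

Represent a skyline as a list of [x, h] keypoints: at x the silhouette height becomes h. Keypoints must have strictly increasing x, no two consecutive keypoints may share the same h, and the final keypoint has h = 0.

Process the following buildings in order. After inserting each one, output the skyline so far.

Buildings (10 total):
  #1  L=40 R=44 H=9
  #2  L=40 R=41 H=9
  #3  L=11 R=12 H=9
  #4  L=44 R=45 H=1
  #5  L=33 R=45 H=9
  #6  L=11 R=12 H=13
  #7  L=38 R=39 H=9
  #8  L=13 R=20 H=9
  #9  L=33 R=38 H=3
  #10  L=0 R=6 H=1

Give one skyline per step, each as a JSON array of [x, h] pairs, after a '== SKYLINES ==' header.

== SKYLINES ==
[[40,9],[44,0]]
[[40,9],[44,0]]
[[11,9],[12,0],[40,9],[44,0]]
[[11,9],[12,0],[40,9],[44,1],[45,0]]
[[11,9],[12,0],[33,9],[45,0]]
[[11,13],[12,0],[33,9],[45,0]]
[[11,13],[12,0],[33,9],[45,0]]
[[11,13],[12,0],[13,9],[20,0],[33,9],[45,0]]
[[11,13],[12,0],[13,9],[20,0],[33,9],[45,0]]
[[0,1],[6,0],[11,13],[12,0],[13,9],[20,0],[33,9],[45,0]]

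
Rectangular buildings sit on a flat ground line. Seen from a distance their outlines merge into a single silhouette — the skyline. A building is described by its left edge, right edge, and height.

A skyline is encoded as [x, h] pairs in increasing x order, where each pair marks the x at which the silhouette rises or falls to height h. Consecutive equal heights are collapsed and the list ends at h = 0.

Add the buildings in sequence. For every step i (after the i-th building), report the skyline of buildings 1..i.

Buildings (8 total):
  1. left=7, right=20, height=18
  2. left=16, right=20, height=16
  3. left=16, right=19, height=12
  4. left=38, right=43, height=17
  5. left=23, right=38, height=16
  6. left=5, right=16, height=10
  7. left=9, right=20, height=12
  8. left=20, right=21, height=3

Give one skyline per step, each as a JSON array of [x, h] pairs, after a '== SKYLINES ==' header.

== SKYLINES ==
[[7,18],[20,0]]
[[7,18],[20,0]]
[[7,18],[20,0]]
[[7,18],[20,0],[38,17],[43,0]]
[[7,18],[20,0],[23,16],[38,17],[43,0]]
[[5,10],[7,18],[20,0],[23,16],[38,17],[43,0]]
[[5,10],[7,18],[20,0],[23,16],[38,17],[43,0]]
[[5,10],[7,18],[20,3],[21,0],[23,16],[38,17],[43,0]]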